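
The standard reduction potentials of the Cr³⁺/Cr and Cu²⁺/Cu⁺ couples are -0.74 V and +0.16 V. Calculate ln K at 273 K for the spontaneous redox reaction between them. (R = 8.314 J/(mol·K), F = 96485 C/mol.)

E°_cell = +0.16 − (-0.74) = 0.90 V, with n = 3 electrons transferred.
At equilibrium E = 0, so the Nernst equation gives ln K = nFE°/RT = (3)(96485)(0.90)/((8.314)(273)) = 114.78.

ln K = 114.8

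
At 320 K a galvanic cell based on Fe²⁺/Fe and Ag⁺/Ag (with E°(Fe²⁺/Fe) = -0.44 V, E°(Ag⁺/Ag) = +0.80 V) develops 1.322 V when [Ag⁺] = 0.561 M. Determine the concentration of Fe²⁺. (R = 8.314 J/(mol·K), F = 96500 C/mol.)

From the Nernst equation, ln Q = nF(E° − E)/RT = 2×96500×(1.24 − 1.322)/(8.314×320) = -5.949, so Q = 0.00261.
With Q = [Fe²⁺]/[Ag⁺]^2 and the known concentrations, [Fe²⁺] in the numerator gives [Fe²⁺] = 8.2 × 10^-4 M.

8.2 × 10^-4 M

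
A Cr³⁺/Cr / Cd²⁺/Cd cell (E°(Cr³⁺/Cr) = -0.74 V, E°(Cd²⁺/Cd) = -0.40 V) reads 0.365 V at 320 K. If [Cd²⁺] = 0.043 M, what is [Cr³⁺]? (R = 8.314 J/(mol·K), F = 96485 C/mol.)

5.9 × 10^-4 M

From the Nernst equation, ln Q = nF(E° − E)/RT = 6×96485×(0.34 − 0.365)/(8.314×320) = -5.440, so Q = 0.00434.
With Q = [Cr³⁺]^2/[Cd²⁺]^3 and the known concentrations, [Cr³⁺]^2 in the numerator gives [Cr³⁺] = 5.9 × 10^-4 M.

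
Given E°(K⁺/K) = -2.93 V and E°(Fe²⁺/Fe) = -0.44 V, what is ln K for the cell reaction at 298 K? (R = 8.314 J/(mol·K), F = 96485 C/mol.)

E°_cell = -0.44 − (-2.93) = 2.49 V, with n = 2 electrons transferred.
At equilibrium E = 0, so the Nernst equation gives ln K = nFE°/RT = (2)(96485)(2.49)/((8.314)(298)) = 193.94.

ln K = 193.9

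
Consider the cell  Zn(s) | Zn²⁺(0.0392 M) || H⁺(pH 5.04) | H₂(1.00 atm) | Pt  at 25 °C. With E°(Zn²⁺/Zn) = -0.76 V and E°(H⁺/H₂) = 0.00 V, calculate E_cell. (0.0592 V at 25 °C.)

The hydrogen couple is the cathode, so E°_cell = 0.76 V; n = 2.
[H⁺] = 10^(−5.04) = 9.1 × 10^-6 M, and Q = [Zn²⁺]·P(H₂) / [H⁺]^2 = 4.71 × 10^8.
E = E° − (0.0592/2) log Q = 0.76 − (0.0592/2)(8.673) = 0.503 V.

0.50 V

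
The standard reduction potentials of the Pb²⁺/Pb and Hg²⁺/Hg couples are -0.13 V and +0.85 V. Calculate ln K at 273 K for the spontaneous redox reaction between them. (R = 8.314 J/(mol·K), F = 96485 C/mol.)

E°_cell = +0.85 − (-0.13) = 0.98 V, with n = 2 electrons transferred.
At equilibrium E = 0, so the Nernst equation gives ln K = nFE°/RT = (2)(96485)(0.98)/((8.314)(273)) = 83.32.

ln K = 83.3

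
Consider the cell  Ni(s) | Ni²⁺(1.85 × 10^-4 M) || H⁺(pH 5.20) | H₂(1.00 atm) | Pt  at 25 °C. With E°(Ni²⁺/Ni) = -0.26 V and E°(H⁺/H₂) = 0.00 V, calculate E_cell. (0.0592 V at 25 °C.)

The hydrogen couple is the cathode, so E°_cell = 0.26 V; n = 2.
[H⁺] = 10^(−5.20) = 6.3 × 10^-6 M, and Q = [Ni²⁺]·P(H₂) / [H⁺]^2 = 4.65 × 10^6.
E = E° − (0.0592/2) log Q = 0.26 − (0.0592/2)(6.667) = 0.063 V.

0.063 V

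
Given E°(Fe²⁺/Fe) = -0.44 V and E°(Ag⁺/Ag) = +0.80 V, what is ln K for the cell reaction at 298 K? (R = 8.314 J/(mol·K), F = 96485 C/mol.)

E°_cell = +0.80 − (-0.44) = 1.24 V, with n = 2 electrons transferred.
At equilibrium E = 0, so the Nernst equation gives ln K = nFE°/RT = (2)(96485)(1.24)/((8.314)(298)) = 96.58.

ln K = 96.6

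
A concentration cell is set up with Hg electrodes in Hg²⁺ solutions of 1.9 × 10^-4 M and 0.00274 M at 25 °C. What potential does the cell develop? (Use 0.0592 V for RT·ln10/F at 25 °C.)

0.034 V

Both half-cells are Hg²⁺/Hg, so E°_cell = 0. The concentrated side is the cathode; the cell reaction moves Hg²⁺ from high to low concentration with n = 2.
Q = [Hg²⁺]_dilute/[Hg²⁺]_conc = 1.9 × 10^-4/0.00274 = 0.0693.
E = 0 − (0.0592/2) log Q = −(0.0592/2)(-1.159) = 0.0343 V.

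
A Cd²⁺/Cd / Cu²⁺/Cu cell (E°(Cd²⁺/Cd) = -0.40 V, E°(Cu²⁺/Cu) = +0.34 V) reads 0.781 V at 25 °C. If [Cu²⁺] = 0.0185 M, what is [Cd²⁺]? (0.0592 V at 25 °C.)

From the Nernst equation, log Q = n(E° − E)/0.0592 = 2(0.74 − 0.781)/0.0592 = -1.385, so Q = 0.0412.
With Q = [Cd²⁺]/[Cu²⁺] and the known concentrations, [Cd²⁺] in the numerator gives [Cd²⁺] = 7.6 × 10^-4 M.

7.6 × 10^-4 M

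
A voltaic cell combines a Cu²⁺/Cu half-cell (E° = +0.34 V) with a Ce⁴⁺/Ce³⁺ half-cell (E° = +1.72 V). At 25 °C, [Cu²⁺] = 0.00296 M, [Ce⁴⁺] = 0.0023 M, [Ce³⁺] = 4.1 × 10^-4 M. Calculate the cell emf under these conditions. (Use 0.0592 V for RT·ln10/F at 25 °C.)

The Ce⁴⁺/Ce³⁺ couple has the higher reduction potential and acts as the cathode, so E°_cell = +1.72 − (+0.34) = 1.38 V.
Balancing electrons gives n = 2; the reaction quotient is Q = [Cu²⁺]·[Ce³⁺]^2/[Ce⁴⁺]^2 = 9.41 × 10^-5.
At 25 °C, E = E° − (0.0592/n) log Q = 1.38 − (0.0592/2)(-4.027) = 1.380 + 0.119 = 1.499 V.

1.50 V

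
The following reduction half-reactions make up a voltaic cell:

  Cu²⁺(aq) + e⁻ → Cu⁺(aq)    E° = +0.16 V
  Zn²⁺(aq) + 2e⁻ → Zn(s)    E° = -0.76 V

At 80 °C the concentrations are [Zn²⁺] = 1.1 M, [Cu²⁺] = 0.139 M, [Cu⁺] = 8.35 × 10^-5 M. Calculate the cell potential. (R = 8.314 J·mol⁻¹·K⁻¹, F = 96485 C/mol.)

The Cu²⁺/Cu⁺ couple has the higher reduction potential and acts as the cathode, so E°_cell = +0.16 − (-0.76) = 0.92 V.
Balancing electrons gives n = 2; the reaction quotient is Q = [Zn²⁺]·[Cu⁺]^2/[Cu²⁺]^2 = 3.97 × 10^-7.
E = E° − (RT/nF) ln Q = 0.92 − (8.314×353)/(2×96485) × (-14.739) = 0.920 + 0.224 = 1.144 V.

1.14 V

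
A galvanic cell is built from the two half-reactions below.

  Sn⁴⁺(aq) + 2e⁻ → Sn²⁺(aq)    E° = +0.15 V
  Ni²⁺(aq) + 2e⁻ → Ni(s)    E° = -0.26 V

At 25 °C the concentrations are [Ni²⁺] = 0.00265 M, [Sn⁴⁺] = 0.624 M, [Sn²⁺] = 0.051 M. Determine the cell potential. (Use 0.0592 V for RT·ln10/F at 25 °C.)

0.518 V

The Sn⁴⁺/Sn²⁺ couple has the higher reduction potential and acts as the cathode, so E°_cell = +0.15 − (-0.26) = 0.41 V.
Balancing electrons gives n = 2; the reaction quotient is Q = [Ni²⁺]·[Sn²⁺]/[Sn⁴⁺] = 2.17 × 10^-4.
At 25 °C, E = E° − (0.0592/n) log Q = 0.41 − (0.0592/2)(-3.664) = 0.410 + 0.108 = 0.518 V.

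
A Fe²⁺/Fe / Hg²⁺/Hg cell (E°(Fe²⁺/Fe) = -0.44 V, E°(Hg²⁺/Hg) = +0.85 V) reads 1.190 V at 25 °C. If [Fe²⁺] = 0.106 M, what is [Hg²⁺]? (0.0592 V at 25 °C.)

From the Nernst equation, log Q = n(E° − E)/0.0592 = 2(1.29 − 1.190)/0.0592 = 3.378, so Q = 2390.
With Q = [Fe²⁺]/[Hg²⁺] and the known concentrations, [Hg²⁺] in the denominator gives [Hg²⁺] = 4.4 × 10^-5 M.

4.4 × 10^-5 M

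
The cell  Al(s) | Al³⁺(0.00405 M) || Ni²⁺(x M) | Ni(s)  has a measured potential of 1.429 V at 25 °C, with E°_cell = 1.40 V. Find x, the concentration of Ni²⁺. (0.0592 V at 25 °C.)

From the Nernst equation, log Q = n(E° − E)/0.0592 = 6(1.40 − 1.429)/0.0592 = -2.939, so Q = 0.00115.
With Q = [Al³⁺]^2/[Ni²⁺]^3 and the known concentrations, [Ni²⁺]^3 in the denominator gives [Ni²⁺] = 0.24 M.

0.24 M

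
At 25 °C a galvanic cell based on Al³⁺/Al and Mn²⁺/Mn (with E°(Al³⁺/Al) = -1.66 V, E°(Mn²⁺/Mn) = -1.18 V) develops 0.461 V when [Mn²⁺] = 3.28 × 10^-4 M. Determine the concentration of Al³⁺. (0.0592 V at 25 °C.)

5.5 × 10^-5 M

From the Nernst equation, log Q = n(E° − E)/0.0592 = 6(0.48 − 0.461)/0.0592 = 1.926, so Q = 84.3.
With Q = [Al³⁺]^2/[Mn²⁺]^3 and the known concentrations, [Al³⁺]^2 in the numerator gives [Al³⁺] = 5.5 × 10^-5 M.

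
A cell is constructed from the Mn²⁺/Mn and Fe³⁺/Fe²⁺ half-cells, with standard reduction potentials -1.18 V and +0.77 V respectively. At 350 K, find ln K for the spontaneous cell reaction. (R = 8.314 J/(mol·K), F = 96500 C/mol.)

ln K = 129.3

E°_cell = +0.77 − (-1.18) = 1.95 V, with n = 2 electrons transferred.
At equilibrium E = 0, so the Nernst equation gives ln K = nFE°/RT = (2)(96500)(1.95)/((8.314)(350)) = 129.33.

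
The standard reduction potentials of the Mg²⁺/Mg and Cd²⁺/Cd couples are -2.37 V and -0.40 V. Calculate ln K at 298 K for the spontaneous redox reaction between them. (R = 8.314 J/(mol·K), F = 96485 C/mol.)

E°_cell = -0.40 − (-2.37) = 1.97 V, with n = 2 electrons transferred.
At equilibrium E = 0, so the Nernst equation gives ln K = nFE°/RT = (2)(96485)(1.97)/((8.314)(298)) = 153.44.

ln K = 153.4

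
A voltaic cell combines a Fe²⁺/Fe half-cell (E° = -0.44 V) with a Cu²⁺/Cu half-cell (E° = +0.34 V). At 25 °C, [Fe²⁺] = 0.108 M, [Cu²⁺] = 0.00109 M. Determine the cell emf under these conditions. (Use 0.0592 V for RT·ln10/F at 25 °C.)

The Cu²⁺/Cu couple has the higher reduction potential and acts as the cathode, so E°_cell = +0.34 − (-0.44) = 0.78 V.
Balancing electrons gives n = 2; the reaction quotient is Q = [Fe²⁺]/[Cu²⁺] = 99.1.
At 25 °C, E = E° − (0.0592/n) log Q = 0.78 − (0.0592/2)(1.996) = 0.780 − 0.059 = 0.721 V.

0.721 V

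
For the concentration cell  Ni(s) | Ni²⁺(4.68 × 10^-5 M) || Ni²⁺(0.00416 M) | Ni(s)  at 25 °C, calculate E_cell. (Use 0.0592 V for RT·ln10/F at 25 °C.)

0.058 V

Both half-cells are Ni²⁺/Ni, so E°_cell = 0. The concentrated side is the cathode; the cell reaction moves Ni²⁺ from high to low concentration with n = 2.
Q = [Ni²⁺]_dilute/[Ni²⁺]_conc = 4.68 × 10^-5/0.00416 = 0.0112.
E = 0 − (0.0592/2) log Q = −(0.0592/2)(-1.949) = 0.0577 V.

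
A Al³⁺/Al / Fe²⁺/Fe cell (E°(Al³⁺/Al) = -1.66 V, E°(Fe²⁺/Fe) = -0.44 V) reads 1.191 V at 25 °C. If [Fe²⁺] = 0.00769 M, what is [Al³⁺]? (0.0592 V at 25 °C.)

0.02 M

From the Nernst equation, log Q = n(E° − E)/0.0592 = 6(1.22 − 1.191)/0.0592 = 2.939, so Q = 869.
With Q = [Al³⁺]^2/[Fe²⁺]^3 and the known concentrations, [Al³⁺]^2 in the numerator gives [Al³⁺] = 0.02 M.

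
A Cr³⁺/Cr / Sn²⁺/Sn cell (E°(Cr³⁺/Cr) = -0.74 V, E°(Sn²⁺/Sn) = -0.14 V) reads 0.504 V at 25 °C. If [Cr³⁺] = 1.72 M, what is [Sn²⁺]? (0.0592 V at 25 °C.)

From the Nernst equation, log Q = n(E° − E)/0.0592 = 6(0.60 − 0.504)/0.0592 = 9.730, so Q = 5.37 × 10^9.
With Q = [Cr³⁺]^2/[Sn²⁺]^3 and the known concentrations, [Sn²⁺]^3 in the denominator gives [Sn²⁺] = 8.2 × 10^-4 M.

8.2 × 10^-4 M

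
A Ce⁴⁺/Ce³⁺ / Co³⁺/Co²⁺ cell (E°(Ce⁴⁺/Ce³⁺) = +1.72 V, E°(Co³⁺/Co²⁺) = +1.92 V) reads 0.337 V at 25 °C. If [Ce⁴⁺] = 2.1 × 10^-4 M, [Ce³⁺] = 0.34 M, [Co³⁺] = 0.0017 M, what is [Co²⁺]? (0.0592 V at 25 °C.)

0.013 M

From the Nernst equation, log Q = n(E° − E)/0.0592 = 1(0.20 − 0.337)/0.0592 = -2.314, so Q = 0.00485.
With Q = [Ce⁴⁺]·[Co²⁺]/([Ce³⁺]·[Co³⁺]) and the known concentrations, [Co²⁺] in the numerator gives [Co²⁺] = 0.013 M.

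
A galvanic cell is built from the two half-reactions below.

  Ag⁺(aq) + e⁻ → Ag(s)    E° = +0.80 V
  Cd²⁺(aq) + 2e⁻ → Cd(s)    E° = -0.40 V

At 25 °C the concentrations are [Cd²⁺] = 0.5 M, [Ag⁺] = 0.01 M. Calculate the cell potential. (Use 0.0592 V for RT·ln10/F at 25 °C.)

1.09 V

The Ag⁺/Ag couple has the higher reduction potential and acts as the cathode, so E°_cell = +0.80 − (-0.40) = 1.20 V.
Balancing electrons gives n = 2; the reaction quotient is Q = [Cd²⁺]/[Ag⁺]^2 = 5000.
At 25 °C, E = E° − (0.0592/n) log Q = 1.20 − (0.0592/2)(3.699) = 1.200 − 0.109 = 1.091 V.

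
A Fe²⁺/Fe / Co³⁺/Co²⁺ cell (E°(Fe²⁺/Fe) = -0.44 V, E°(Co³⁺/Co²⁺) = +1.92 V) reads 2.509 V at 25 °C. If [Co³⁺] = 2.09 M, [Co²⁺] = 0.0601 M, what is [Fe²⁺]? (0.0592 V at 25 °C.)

0.011 M

From the Nernst equation, log Q = n(E° − E)/0.0592 = 2(2.36 − 2.509)/0.0592 = -5.034, so Q = 9.25 × 10^-6.
With Q = [Fe²⁺]·[Co²⁺]^2/[Co³⁺]^2 and the known concentrations, [Fe²⁺] in the numerator gives [Fe²⁺] = 0.011 M.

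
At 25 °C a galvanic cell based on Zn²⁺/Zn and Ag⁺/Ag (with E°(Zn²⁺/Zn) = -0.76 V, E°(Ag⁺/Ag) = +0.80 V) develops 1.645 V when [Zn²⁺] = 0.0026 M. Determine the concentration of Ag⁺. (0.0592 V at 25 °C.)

From the Nernst equation, log Q = n(E° − E)/0.0592 = 2(1.56 − 1.645)/0.0592 = -2.872, so Q = 0.00134.
With Q = [Zn²⁺]/[Ag⁺]^2 and the known concentrations, [Ag⁺]^2 in the denominator gives [Ag⁺] = 1.4 M.

1.4 M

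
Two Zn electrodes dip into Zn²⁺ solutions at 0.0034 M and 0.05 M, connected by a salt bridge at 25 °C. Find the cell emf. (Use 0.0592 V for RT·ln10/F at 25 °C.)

Both half-cells are Zn²⁺/Zn, so E°_cell = 0. The concentrated side is the cathode; the cell reaction moves Zn²⁺ from high to low concentration with n = 2.
Q = [Zn²⁺]_dilute/[Zn²⁺]_conc = 0.0034/0.05 = 0.0680.
E = 0 − (0.0592/2) log Q = −(0.0592/2)(-1.167) = 0.0345 V.

0.035 V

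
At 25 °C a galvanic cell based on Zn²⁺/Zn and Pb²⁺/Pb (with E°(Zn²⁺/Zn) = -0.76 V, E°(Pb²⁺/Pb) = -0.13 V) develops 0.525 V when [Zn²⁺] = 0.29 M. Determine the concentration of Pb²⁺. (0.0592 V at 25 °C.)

8.2 × 10^-5 M

From the Nernst equation, log Q = n(E° − E)/0.0592 = 2(0.63 − 0.525)/0.0592 = 3.547, so Q = 3530.
With Q = [Zn²⁺]/[Pb²⁺] and the known concentrations, [Pb²⁺] in the denominator gives [Pb²⁺] = 8.2 × 10^-5 M.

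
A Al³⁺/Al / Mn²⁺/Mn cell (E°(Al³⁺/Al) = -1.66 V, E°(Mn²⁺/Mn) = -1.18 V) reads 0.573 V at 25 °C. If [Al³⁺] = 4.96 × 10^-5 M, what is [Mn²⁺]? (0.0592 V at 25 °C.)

From the Nernst equation, log Q = n(E° − E)/0.0592 = 6(0.48 − 0.573)/0.0592 = -9.426, so Q = 3.75 × 10^-10.
With Q = [Al³⁺]^2/[Mn²⁺]^3 and the known concentrations, [Mn²⁺]^3 in the denominator gives [Mn²⁺] = 1.9 M.

1.9 M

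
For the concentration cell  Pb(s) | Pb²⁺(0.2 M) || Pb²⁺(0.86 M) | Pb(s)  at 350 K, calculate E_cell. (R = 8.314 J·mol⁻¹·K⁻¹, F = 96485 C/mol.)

0.022 V

Both half-cells are Pb²⁺/Pb, so E°_cell = 0. The concentrated side is the cathode; the cell reaction moves Pb²⁺ from high to low concentration with n = 2.
Q = [Pb²⁺]_dilute/[Pb²⁺]_conc = 0.2/0.86 = 0.233.
E = 0 − (RT/nF) ln Q = −((8.314×350)/(2×96485))(-1.459) = 0.0220 V.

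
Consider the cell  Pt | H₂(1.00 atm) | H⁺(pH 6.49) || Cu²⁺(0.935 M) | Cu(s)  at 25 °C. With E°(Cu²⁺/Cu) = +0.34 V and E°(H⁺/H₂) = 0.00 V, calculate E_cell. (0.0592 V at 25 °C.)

The Cu²⁺/Cu couple is the cathode, so E°_cell = 0.34 V; n = 2.
[H⁺] = 10^(−6.49) = 3.2 × 10^-7 M, and Q = [H⁺]^2 / ([Cu²⁺]·P(H₂)) = 1.12 × 10^-13.
E = E° − (0.0592/2) log Q = 0.34 − (0.0592/2)(-12.951) = 0.723 V.

0.72 V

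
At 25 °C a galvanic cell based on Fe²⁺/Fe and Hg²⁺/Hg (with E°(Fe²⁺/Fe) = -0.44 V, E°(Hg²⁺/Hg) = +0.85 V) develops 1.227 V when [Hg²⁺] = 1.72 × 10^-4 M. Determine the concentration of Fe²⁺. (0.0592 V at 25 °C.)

0.023 M

From the Nernst equation, log Q = n(E° − E)/0.0592 = 2(1.29 − 1.227)/0.0592 = 2.128, so Q = 134.
With Q = [Fe²⁺]/[Hg²⁺] and the known concentrations, [Fe²⁺] in the numerator gives [Fe²⁺] = 0.023 M.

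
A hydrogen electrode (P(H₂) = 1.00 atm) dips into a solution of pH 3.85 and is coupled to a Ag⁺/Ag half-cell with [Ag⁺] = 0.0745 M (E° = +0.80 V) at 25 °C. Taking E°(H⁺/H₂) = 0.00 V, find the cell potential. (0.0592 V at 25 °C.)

The Ag⁺/Ag couple is the cathode, so E°_cell = 0.80 V; n = 2.
[H⁺] = 10^(−3.85) = 1.4 × 10^-4 M, and Q = [H⁺]^2 / ([Ag⁺]^2·P(H₂)) = 3.59 × 10^-6.
E = E° − (0.0592/2) log Q = 0.80 − (0.0592/2)(-5.444) = 0.961 V.

0.96 V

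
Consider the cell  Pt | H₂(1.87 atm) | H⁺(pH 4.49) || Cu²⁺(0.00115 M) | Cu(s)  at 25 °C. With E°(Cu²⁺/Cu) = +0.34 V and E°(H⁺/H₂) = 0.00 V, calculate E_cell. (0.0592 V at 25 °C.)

The Cu²⁺/Cu couple is the cathode, so E°_cell = 0.34 V; n = 2.
[H⁺] = 10^(−4.49) = 3.2 × 10^-5 M, and Q = [H⁺]^2 / ([Cu²⁺]·P(H₂)) = 4.87 × 10^-7.
E = E° − (0.0592/2) log Q = 0.34 − (0.0592/2)(-6.313) = 0.527 V.

0.53 V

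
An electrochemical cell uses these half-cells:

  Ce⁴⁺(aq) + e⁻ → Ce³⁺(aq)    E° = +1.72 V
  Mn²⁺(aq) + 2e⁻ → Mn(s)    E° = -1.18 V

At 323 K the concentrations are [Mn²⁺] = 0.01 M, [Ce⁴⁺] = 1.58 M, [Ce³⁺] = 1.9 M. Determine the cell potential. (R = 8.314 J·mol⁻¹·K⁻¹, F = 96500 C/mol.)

2.96 V

The Ce⁴⁺/Ce³⁺ couple has the higher reduction potential and acts as the cathode, so E°_cell = +1.72 − (-1.18) = 2.90 V.
Balancing electrons gives n = 2; the reaction quotient is Q = [Mn²⁺]·[Ce³⁺]^2/[Ce⁴⁺]^2 = 0.0145.
E = E° − (RT/nF) ln Q = 2.90 − (8.314×323)/(2×96500) × (-4.236) = 2.900 + 0.059 = 2.959 V.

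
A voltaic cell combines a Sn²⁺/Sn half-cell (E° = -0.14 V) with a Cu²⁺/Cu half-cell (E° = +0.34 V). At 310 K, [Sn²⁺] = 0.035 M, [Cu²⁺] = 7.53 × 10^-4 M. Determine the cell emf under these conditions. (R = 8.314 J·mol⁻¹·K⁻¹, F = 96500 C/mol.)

The Cu²⁺/Cu couple has the higher reduction potential and acts as the cathode, so E°_cell = +0.34 − (-0.14) = 0.48 V.
Balancing electrons gives n = 2; the reaction quotient is Q = [Sn²⁺]/[Cu²⁺] = 46.5.
E = E° − (RT/nF) ln Q = 0.48 − (8.314×310)/(2×96500) × (3.839) = 0.480 − 0.051 = 0.429 V.

0.429 V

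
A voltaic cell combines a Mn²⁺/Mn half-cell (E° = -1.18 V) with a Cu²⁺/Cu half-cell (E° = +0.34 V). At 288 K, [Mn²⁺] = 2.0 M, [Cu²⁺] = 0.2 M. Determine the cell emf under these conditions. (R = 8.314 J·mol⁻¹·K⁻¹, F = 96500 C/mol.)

1.49 V

The Cu²⁺/Cu couple has the higher reduction potential and acts as the cathode, so E°_cell = +0.34 − (-1.18) = 1.52 V.
Balancing electrons gives n = 2; the reaction quotient is Q = [Mn²⁺]/[Cu²⁺] = 10.0.
E = E° − (RT/nF) ln Q = 1.52 − (8.314×288)/(2×96500) × (2.303) = 1.520 − 0.029 = 1.491 V.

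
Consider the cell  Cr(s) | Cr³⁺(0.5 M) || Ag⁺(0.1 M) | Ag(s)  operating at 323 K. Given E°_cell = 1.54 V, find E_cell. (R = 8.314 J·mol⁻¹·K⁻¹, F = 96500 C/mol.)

Balancing electrons gives n = 3; the reaction quotient is Q = [Cr³⁺]/[Ag⁺]^3 = 500.
E = E° − (RT/nF) ln Q = 1.54 − (8.314×323)/(3×96500) × (6.215) = 1.540 − 0.058 = 1.482 V.

1.48 V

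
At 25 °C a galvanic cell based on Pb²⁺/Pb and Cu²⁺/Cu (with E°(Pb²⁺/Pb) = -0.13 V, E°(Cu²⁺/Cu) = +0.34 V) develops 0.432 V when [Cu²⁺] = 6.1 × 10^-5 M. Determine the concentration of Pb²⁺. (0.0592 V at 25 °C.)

0.0012 M

From the Nernst equation, log Q = n(E° − E)/0.0592 = 2(0.47 − 0.432)/0.0592 = 1.284, so Q = 19.2.
With Q = [Pb²⁺]/[Cu²⁺] and the known concentrations, [Pb²⁺] in the numerator gives [Pb²⁺] = 0.0012 M.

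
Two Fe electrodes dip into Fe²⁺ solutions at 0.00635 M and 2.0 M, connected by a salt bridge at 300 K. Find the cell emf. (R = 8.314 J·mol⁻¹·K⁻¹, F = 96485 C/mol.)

0.074 V

Both half-cells are Fe²⁺/Fe, so E°_cell = 0. The concentrated side is the cathode; the cell reaction moves Fe²⁺ from high to low concentration with n = 2.
Q = [Fe²⁺]_dilute/[Fe²⁺]_conc = 0.00635/2.0 = 0.00317.
E = 0 − (RT/nF) ln Q = −((8.314×300)/(2×96485))(-5.752) = 0.0743 V.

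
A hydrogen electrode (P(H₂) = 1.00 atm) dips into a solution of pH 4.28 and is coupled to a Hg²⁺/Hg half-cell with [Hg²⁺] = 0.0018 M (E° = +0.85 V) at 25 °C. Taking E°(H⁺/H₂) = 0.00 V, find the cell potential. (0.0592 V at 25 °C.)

The Hg²⁺/Hg couple is the cathode, so E°_cell = 0.85 V; n = 2.
[H⁺] = 10^(−4.28) = 5.2 × 10^-5 M, and Q = [H⁺]^2 / ([Hg²⁺]·P(H₂)) = 1.53 × 10^-6.
E = E° − (0.0592/2) log Q = 0.85 − (0.0592/2)(-5.815) = 1.022 V.

1.02 V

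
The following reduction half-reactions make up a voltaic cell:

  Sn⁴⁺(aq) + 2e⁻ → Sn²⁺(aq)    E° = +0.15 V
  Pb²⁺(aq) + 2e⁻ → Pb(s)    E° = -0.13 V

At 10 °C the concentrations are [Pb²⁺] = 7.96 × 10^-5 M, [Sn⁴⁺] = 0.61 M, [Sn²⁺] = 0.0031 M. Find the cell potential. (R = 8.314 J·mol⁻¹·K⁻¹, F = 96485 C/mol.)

The Sn⁴⁺/Sn²⁺ couple has the higher reduction potential and acts as the cathode, so E°_cell = +0.15 − (-0.13) = 0.28 V.
Balancing electrons gives n = 2; the reaction quotient is Q = [Pb²⁺]·[Sn²⁺]/[Sn⁴⁺] = 4.05 × 10^-7.
E = E° − (RT/nF) ln Q = 0.28 − (8.314×283)/(2×96485) × (-14.721) = 0.280 + 0.179 = 0.459 V.

0.459 V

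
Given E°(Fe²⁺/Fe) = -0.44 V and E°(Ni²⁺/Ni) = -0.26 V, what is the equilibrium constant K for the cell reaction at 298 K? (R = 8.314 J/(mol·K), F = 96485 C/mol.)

1.2 × 10^6

E°_cell = -0.26 − (-0.44) = 0.18 V, with n = 2 electrons transferred.
At equilibrium E = 0, so the Nernst equation gives ln K = nFE°/RT = (2)(96485)(0.18)/((8.314)(298)) = 14.02.
K = e^14.02 = 1.2 × 10^6.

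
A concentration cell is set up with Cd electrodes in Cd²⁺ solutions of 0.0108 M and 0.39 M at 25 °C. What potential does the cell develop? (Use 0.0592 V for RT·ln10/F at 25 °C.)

0.046 V

Both half-cells are Cd²⁺/Cd, so E°_cell = 0. The concentrated side is the cathode; the cell reaction moves Cd²⁺ from high to low concentration with n = 2.
Q = [Cd²⁺]_dilute/[Cd²⁺]_conc = 0.0108/0.39 = 0.0277.
E = 0 − (0.0592/2) log Q = −(0.0592/2)(-1.558) = 0.0461 V.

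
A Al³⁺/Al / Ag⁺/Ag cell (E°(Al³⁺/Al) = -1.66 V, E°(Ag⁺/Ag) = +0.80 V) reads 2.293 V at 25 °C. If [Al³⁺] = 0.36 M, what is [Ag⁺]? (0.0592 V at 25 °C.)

From the Nernst equation, log Q = n(E° − E)/0.0592 = 3(2.46 − 2.293)/0.0592 = 8.463, so Q = 2.9 × 10^8.
With Q = [Al³⁺]/[Ag⁺]^3 and the known concentrations, [Ag⁺]^3 in the denominator gives [Ag⁺] = 0.0011 M.

0.0011 M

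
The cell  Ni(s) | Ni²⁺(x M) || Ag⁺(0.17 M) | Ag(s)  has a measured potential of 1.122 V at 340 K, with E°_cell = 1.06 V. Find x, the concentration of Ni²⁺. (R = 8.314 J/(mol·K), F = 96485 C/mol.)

From the Nernst equation, ln Q = nF(E° − E)/RT = 2×96485×(1.06 − 1.122)/(8.314×340) = -4.232, so Q = 0.0145.
With Q = [Ni²⁺]/[Ag⁺]^2 and the known concentrations, [Ni²⁺] in the numerator gives [Ni²⁺] = 4.2 × 10^-4 M.

4.2 × 10^-4 M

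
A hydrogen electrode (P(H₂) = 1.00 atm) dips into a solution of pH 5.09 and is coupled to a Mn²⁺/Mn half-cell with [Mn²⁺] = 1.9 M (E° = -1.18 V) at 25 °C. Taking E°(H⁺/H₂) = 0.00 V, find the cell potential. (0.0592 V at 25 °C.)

The hydrogen couple is the cathode, so E°_cell = 1.18 V; n = 2.
[H⁺] = 10^(−5.09) = 8.1 × 10^-6 M, and Q = [Mn²⁺]·P(H₂) / [H⁺]^2 = 2.88 × 10^10.
E = E° − (0.0592/2) log Q = 1.18 − (0.0592/2)(10.459) = 0.870 V.

0.87 V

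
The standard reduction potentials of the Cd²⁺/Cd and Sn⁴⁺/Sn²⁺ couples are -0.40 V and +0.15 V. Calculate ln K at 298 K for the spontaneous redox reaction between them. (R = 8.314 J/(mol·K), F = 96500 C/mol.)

E°_cell = +0.15 − (-0.40) = 0.55 V, with n = 2 electrons transferred.
At equilibrium E = 0, so the Nernst equation gives ln K = nFE°/RT = (2)(96500)(0.55)/((8.314)(298)) = 42.84.

ln K = 42.8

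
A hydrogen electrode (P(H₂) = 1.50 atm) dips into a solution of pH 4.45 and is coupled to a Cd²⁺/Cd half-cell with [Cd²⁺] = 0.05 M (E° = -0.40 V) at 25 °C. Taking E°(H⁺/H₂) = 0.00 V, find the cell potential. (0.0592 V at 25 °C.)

The hydrogen couple is the cathode, so E°_cell = 0.40 V; n = 2.
[H⁺] = 10^(−4.45) = 3.5 × 10^-5 M, and Q = [Cd²⁺]·P(H₂) / [H⁺]^2 = 5.96 × 10^7.
E = E° − (0.0592/2) log Q = 0.40 − (0.0592/2)(7.775) = 0.170 V.

0.17 V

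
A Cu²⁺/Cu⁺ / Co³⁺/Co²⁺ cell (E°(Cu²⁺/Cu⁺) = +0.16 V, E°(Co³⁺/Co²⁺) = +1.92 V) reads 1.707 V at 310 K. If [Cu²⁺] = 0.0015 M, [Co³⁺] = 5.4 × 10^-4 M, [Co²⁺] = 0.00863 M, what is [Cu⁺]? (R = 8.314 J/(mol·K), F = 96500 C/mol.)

0.0033 M

From the Nernst equation, ln Q = nF(E° − E)/RT = 1×96500×(1.76 − 1.707)/(8.314×310) = 1.984, so Q = 7.27.
With Q = [Cu²⁺]·[Co²⁺]/([Cu⁺]·[Co³⁺]) and the known concentrations, [Cu⁺] in the denominator gives [Cu⁺] = 0.0033 M.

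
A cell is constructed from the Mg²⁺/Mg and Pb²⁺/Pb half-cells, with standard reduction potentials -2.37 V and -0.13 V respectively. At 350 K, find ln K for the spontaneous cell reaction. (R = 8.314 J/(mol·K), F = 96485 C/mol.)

E°_cell = -0.13 − (-2.37) = 2.24 V, with n = 2 electrons transferred.
At equilibrium E = 0, so the Nernst equation gives ln K = nFE°/RT = (2)(96485)(2.24)/((8.314)(350)) = 148.55.

ln K = 148.5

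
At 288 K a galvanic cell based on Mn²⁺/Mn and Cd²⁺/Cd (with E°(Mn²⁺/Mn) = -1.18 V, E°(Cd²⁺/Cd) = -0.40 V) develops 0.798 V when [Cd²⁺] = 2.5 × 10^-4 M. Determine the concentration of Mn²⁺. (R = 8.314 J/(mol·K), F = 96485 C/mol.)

5.9 × 10^-5 M

From the Nernst equation, ln Q = nF(E° − E)/RT = 2×96485×(0.78 − 0.798)/(8.314×288) = -1.451, so Q = 0.234.
With Q = [Mn²⁺]/[Cd²⁺] and the known concentrations, [Mn²⁺] in the numerator gives [Mn²⁺] = 5.9 × 10^-5 M.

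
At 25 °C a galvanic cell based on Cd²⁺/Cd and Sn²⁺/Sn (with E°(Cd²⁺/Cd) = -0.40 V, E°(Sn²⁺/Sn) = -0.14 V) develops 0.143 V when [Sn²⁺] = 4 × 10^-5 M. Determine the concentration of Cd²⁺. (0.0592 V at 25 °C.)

0.36 M

From the Nernst equation, log Q = n(E° − E)/0.0592 = 2(0.26 − 0.143)/0.0592 = 3.953, so Q = 8970.
With Q = [Cd²⁺]/[Sn²⁺] and the known concentrations, [Cd²⁺] in the numerator gives [Cd²⁺] = 0.36 M.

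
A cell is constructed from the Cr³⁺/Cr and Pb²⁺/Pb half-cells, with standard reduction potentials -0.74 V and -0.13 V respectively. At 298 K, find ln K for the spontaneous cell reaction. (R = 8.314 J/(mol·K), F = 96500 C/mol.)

E°_cell = -0.13 − (-0.74) = 0.61 V, with n = 6 electrons transferred.
At equilibrium E = 0, so the Nernst equation gives ln K = nFE°/RT = (6)(96500)(0.61)/((8.314)(298)) = 142.55.

ln K = 142.6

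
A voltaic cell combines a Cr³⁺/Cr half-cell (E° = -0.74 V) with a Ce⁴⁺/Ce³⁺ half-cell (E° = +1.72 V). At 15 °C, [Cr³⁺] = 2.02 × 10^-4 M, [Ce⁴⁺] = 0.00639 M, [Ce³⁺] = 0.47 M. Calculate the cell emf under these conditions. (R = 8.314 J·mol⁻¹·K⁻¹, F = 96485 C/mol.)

The Ce⁴⁺/Ce³⁺ couple has the higher reduction potential and acts as the cathode, so E°_cell = +1.72 − (-0.74) = 2.46 V.
Balancing electrons gives n = 3; the reaction quotient is Q = [Cr³⁺]·[Ce³⁺]^3/[Ce⁴⁺]^3 = 80.4.
E = E° − (RT/nF) ln Q = 2.46 − (8.314×288)/(3×96485) × (4.387) = 2.460 − 0.036 = 2.424 V.

2.42 V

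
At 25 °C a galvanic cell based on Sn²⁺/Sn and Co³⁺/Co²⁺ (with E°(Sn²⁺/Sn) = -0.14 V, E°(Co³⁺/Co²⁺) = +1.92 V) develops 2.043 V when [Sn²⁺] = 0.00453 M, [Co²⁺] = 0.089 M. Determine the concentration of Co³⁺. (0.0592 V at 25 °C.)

0.0031 M

From the Nernst equation, log Q = n(E° − E)/0.0592 = 2(2.06 − 2.043)/0.0592 = 0.574, so Q = 3.75.
With Q = [Sn²⁺]·[Co²⁺]^2/[Co³⁺]^2 and the known concentrations, [Co³⁺]^2 in the denominator gives [Co³⁺] = 0.0031 M.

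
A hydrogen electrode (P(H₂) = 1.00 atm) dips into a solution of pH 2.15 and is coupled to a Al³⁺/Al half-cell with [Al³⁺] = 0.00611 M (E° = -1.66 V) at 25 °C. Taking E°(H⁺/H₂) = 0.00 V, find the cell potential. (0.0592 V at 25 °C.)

1.58 V

The hydrogen couple is the cathode, so E°_cell = 1.66 V; n = 6.
[H⁺] = 10^(−2.15) = 0.0071 M, and Q = [Al³⁺]^2·P(H₂)^3 / [H⁺]^6 = 2.97 × 10^8.
E = E° − (0.0592/6) log Q = 1.66 − (0.0592/6)(8.472) = 1.576 V.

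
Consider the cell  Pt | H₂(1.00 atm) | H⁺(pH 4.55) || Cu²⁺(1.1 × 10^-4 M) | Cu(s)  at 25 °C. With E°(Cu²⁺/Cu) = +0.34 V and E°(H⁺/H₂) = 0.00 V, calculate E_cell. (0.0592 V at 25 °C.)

The Cu²⁺/Cu couple is the cathode, so E°_cell = 0.34 V; n = 2.
[H⁺] = 10^(−4.55) = 2.8 × 10^-5 M, and Q = [H⁺]^2 / ([Cu²⁺]·P(H₂)) = 7.22 × 10^-6.
E = E° − (0.0592/2) log Q = 0.34 − (0.0592/2)(-5.141) = 0.492 V.

0.49 V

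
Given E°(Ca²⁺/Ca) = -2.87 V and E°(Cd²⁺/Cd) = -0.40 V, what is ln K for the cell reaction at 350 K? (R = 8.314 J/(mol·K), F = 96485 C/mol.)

ln K = 163.8

E°_cell = -0.40 − (-2.87) = 2.47 V, with n = 2 electrons transferred.
At equilibrium E = 0, so the Nernst equation gives ln K = nFE°/RT = (2)(96485)(2.47)/((8.314)(350)) = 163.80.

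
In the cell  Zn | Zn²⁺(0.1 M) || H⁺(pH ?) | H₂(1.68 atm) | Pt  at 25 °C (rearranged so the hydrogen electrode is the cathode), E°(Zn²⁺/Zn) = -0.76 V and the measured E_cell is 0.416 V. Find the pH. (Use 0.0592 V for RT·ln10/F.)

pH = 6.20

E°_cell = 0.76 V and n = 2.
log Q = n(E° − E)/0.0592 = 2×(0.76 − 0.416)/0.0592 = 11.622.
With Q = [Zn²⁺]·P(H₂) / [H⁺]^2, solving for [H⁺] gives log[H⁺] = -6.198, so pH = 6.20.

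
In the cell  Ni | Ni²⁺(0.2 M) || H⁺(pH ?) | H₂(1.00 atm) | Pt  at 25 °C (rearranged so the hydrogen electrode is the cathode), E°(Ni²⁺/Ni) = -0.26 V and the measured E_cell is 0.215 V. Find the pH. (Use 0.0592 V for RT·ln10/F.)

pH = 1.11

E°_cell = 0.26 V and n = 2.
log Q = n(E° − E)/0.0592 = 2×(0.26 − 0.215)/0.0592 = 1.520.
With Q = [Ni²⁺]·P(H₂) / [H⁺]^2, solving for [H⁺] gives log[H⁺] = -1.110, so pH = 1.11.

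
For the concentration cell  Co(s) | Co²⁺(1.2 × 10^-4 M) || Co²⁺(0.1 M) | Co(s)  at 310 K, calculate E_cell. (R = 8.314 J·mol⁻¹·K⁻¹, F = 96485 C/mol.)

0.090 V

Both half-cells are Co²⁺/Co, so E°_cell = 0. The concentrated side is the cathode; the cell reaction moves Co²⁺ from high to low concentration with n = 2.
Q = [Co²⁺]_dilute/[Co²⁺]_conc = 1.2 × 10^-4/0.1 = 0.00120.
E = 0 − (RT/nF) ln Q = −((8.314×310)/(2×96485))(-6.725) = 0.0898 V.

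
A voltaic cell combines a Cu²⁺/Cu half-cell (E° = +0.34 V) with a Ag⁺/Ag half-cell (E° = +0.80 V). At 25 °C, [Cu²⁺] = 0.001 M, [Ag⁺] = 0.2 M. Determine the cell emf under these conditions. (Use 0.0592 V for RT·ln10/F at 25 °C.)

The Ag⁺/Ag couple has the higher reduction potential and acts as the cathode, so E°_cell = +0.80 − (+0.34) = 0.46 V.
Balancing electrons gives n = 2; the reaction quotient is Q = [Cu²⁺]/[Ag⁺]^2 = 0.0250.
At 25 °C, E = E° − (0.0592/n) log Q = 0.46 − (0.0592/2)(-1.602) = 0.460 + 0.047 = 0.507 V.

0.507 V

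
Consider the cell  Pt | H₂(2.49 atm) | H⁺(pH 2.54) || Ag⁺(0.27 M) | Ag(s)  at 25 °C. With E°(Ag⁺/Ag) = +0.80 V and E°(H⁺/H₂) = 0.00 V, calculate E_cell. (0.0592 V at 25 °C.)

The Ag⁺/Ag couple is the cathode, so E°_cell = 0.80 V; n = 2.
[H⁺] = 10^(−2.54) = 0.0029 M, and Q = [H⁺]^2 / ([Ag⁺]^2·P(H₂)) = 4.58 × 10^-5.
E = E° − (0.0592/2) log Q = 0.80 − (0.0592/2)(-4.339) = 0.928 V.

0.93 V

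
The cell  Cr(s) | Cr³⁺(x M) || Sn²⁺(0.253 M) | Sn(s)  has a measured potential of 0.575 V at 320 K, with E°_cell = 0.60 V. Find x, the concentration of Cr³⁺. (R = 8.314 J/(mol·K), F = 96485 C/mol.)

From the Nernst equation, ln Q = nF(E° − E)/RT = 6×96485×(0.60 − 0.575)/(8.314×320) = 5.440, so Q = 230.
With Q = [Cr³⁺]^2/[Sn²⁺]^3 and the known concentrations, [Cr³⁺]^2 in the numerator gives [Cr³⁺] = 1.9 M.

1.9 M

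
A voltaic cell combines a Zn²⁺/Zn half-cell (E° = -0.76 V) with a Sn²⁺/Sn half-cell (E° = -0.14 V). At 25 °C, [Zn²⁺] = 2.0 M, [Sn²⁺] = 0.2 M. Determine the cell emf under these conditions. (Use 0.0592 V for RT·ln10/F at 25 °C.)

The Sn²⁺/Sn couple has the higher reduction potential and acts as the cathode, so E°_cell = -0.14 − (-0.76) = 0.62 V.
Balancing electrons gives n = 2; the reaction quotient is Q = [Zn²⁺]/[Sn²⁺] = 10.0.
At 25 °C, E = E° − (0.0592/n) log Q = 0.62 − (0.0592/2)(1.000) = 0.620 − 0.030 = 0.590 V.

0.590 V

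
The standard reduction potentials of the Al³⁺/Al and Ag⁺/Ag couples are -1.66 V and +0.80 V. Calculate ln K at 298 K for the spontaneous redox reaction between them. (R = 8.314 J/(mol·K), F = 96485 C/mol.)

ln K = 287.4

E°_cell = +0.80 − (-1.66) = 2.46 V, with n = 3 electrons transferred.
At equilibrium E = 0, so the Nernst equation gives ln K = nFE°/RT = (3)(96485)(2.46)/((8.314)(298)) = 287.40.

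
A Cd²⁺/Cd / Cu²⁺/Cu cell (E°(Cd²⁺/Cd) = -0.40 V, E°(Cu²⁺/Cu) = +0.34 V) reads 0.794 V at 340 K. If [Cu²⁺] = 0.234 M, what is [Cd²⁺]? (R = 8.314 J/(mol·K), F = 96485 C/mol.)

0.0059 M

From the Nernst equation, ln Q = nF(E° − E)/RT = 2×96485×(0.74 − 0.794)/(8.314×340) = -3.686, so Q = 0.0251.
With Q = [Cd²⁺]/[Cu²⁺] and the known concentrations, [Cd²⁺] in the numerator gives [Cd²⁺] = 0.0059 M.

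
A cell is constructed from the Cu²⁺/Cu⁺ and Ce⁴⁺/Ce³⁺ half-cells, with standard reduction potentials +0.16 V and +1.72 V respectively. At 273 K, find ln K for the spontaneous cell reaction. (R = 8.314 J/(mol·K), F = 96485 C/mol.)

ln K = 66.3

E°_cell = +1.72 − (+0.16) = 1.56 V, with n = 1 electron transferred.
At equilibrium E = 0, so the Nernst equation gives ln K = nFE°/RT = (1)(96485)(1.56)/((8.314)(273)) = 66.31.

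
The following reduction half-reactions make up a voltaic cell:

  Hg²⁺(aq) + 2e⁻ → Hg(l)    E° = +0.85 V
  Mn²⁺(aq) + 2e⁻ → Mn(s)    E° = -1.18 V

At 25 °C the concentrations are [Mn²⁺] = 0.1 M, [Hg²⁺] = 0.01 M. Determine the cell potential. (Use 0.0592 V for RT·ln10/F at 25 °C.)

2.00 V

The Hg²⁺/Hg couple has the higher reduction potential and acts as the cathode, so E°_cell = +0.85 − (-1.18) = 2.03 V.
Balancing electrons gives n = 2; the reaction quotient is Q = [Mn²⁺]/[Hg²⁺] = 10.0.
At 25 °C, E = E° − (0.0592/n) log Q = 2.03 − (0.0592/2)(1.000) = 2.030 − 0.030 = 2.000 V.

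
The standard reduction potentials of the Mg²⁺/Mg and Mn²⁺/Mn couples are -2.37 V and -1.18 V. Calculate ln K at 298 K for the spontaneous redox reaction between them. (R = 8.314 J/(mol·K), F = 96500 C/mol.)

ln K = 92.7

E°_cell = -1.18 − (-2.37) = 1.19 V, with n = 2 electrons transferred.
At equilibrium E = 0, so the Nernst equation gives ln K = nFE°/RT = (2)(96500)(1.19)/((8.314)(298)) = 92.70.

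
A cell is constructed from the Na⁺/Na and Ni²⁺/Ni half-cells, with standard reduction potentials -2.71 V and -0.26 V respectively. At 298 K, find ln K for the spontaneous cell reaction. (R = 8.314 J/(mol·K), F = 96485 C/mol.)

ln K = 190.8

E°_cell = -0.26 − (-2.71) = 2.45 V, with n = 2 electrons transferred.
At equilibrium E = 0, so the Nernst equation gives ln K = nFE°/RT = (2)(96485)(2.45)/((8.314)(298)) = 190.82.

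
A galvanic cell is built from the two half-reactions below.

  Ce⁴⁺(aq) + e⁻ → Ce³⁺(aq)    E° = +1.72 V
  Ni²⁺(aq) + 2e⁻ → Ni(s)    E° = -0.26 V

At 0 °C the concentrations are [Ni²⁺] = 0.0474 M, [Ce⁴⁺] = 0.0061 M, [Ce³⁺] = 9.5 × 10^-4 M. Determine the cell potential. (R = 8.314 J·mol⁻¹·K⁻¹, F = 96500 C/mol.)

2.06 V

The Ce⁴⁺/Ce³⁺ couple has the higher reduction potential and acts as the cathode, so E°_cell = +1.72 − (-0.26) = 1.98 V.
Balancing electrons gives n = 2; the reaction quotient is Q = [Ni²⁺]·[Ce³⁺]^2/[Ce⁴⁺]^2 = 0.00115.
E = E° − (RT/nF) ln Q = 1.98 − (8.314×273)/(2×96500) × (-6.768) = 1.980 + 0.080 = 2.060 V.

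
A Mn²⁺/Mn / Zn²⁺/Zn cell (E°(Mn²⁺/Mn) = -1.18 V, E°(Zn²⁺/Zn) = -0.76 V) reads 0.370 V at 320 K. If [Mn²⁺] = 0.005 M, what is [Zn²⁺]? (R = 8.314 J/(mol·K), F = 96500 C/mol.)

1.3 × 10^-4 M

From the Nernst equation, ln Q = nF(E° − E)/RT = 2×96500×(0.42 − 0.370)/(8.314×320) = 3.627, so Q = 37.6.
With Q = [Mn²⁺]/[Zn²⁺] and the known concentrations, [Zn²⁺] in the denominator gives [Zn²⁺] = 1.3 × 10^-4 M.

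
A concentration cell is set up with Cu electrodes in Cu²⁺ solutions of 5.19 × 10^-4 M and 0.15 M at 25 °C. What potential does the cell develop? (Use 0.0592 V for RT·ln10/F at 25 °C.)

Both half-cells are Cu²⁺/Cu, so E°_cell = 0. The concentrated side is the cathode; the cell reaction moves Cu²⁺ from high to low concentration with n = 2.
Q = [Cu²⁺]_dilute/[Cu²⁺]_conc = 5.19 × 10^-4/0.15 = 0.00346.
E = 0 − (0.0592/2) log Q = −(0.0592/2)(-2.461) = 0.0728 V.

0.073 V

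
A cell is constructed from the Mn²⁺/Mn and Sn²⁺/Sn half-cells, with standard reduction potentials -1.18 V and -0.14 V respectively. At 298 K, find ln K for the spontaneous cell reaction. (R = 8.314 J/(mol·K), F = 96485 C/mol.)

E°_cell = -0.14 − (-1.18) = 1.04 V, with n = 2 electrons transferred.
At equilibrium E = 0, so the Nernst equation gives ln K = nFE°/RT = (2)(96485)(1.04)/((8.314)(298)) = 81.00.

ln K = 81.0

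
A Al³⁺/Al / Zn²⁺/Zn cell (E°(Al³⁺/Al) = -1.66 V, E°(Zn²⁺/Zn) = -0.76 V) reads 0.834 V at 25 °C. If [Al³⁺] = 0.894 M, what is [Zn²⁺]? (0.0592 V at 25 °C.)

0.0055 M

From the Nernst equation, log Q = n(E° − E)/0.0592 = 6(0.90 − 0.834)/0.0592 = 6.689, so Q = 4.89 × 10^6.
With Q = [Al³⁺]^2/[Zn²⁺]^3 and the known concentrations, [Zn²⁺]^3 in the denominator gives [Zn²⁺] = 0.0055 M.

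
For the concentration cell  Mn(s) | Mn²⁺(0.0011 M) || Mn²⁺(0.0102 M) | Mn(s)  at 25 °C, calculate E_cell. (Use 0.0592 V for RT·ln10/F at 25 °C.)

Both half-cells are Mn²⁺/Mn, so E°_cell = 0. The concentrated side is the cathode; the cell reaction moves Mn²⁺ from high to low concentration with n = 2.
Q = [Mn²⁺]_dilute/[Mn²⁺]_conc = 0.0011/0.0102 = 0.108.
E = 0 − (0.0592/2) log Q = −(0.0592/2)(-0.967) = 0.0286 V.

0.029 V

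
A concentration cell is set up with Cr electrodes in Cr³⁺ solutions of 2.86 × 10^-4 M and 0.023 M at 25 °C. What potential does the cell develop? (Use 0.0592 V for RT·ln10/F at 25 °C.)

0.038 V

Both half-cells are Cr³⁺/Cr, so E°_cell = 0. The concentrated side is the cathode; the cell reaction moves Cr³⁺ from high to low concentration with n = 3.
Q = [Cr³⁺]_dilute/[Cr³⁺]_conc = 2.86 × 10^-4/0.023 = 0.0124.
E = 0 − (0.0592/3) log Q = −(0.0592/3)(-1.905) = 0.0376 V.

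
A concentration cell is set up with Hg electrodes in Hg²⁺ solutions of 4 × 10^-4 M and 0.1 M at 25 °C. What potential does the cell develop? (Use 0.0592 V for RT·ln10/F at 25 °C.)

0.071 V

Both half-cells are Hg²⁺/Hg, so E°_cell = 0. The concentrated side is the cathode; the cell reaction moves Hg²⁺ from high to low concentration with n = 2.
Q = [Hg²⁺]_dilute/[Hg²⁺]_conc = 4 × 10^-4/0.1 = 0.00400.
E = 0 − (0.0592/2) log Q = −(0.0592/2)(-2.398) = 0.0710 V.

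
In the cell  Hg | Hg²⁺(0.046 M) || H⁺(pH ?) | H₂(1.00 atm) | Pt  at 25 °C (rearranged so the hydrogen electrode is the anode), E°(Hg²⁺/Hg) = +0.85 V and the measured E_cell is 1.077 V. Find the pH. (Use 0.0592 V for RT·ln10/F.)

E°_cell = 0.85 V and n = 2.
log Q = n(E° − E)/0.0592 = 2×(0.85 − 1.077)/0.0592 = -7.669.
With Q = [H⁺]^2 / ([Hg²⁺]·P(H₂)), solving for [H⁺] gives log[H⁺] = -4.503, so pH = 4.50.

pH = 4.50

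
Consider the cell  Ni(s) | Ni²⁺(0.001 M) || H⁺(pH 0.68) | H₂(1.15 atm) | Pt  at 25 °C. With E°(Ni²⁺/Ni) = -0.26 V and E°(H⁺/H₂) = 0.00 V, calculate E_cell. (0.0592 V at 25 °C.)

0.31 V

The hydrogen couple is the cathode, so E°_cell = 0.26 V; n = 2.
[H⁺] = 10^(−0.68) = 0.21 M, and Q = [Ni²⁺]·P(H₂) / [H⁺]^2 = 0.0263.
E = E° − (0.0592/2) log Q = 0.26 − (0.0592/2)(-1.579) = 0.307 V.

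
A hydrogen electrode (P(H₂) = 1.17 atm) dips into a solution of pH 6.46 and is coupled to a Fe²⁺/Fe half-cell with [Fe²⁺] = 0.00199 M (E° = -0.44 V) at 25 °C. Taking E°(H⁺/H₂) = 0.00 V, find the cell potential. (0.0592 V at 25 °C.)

The hydrogen couple is the cathode, so E°_cell = 0.44 V; n = 2.
[H⁺] = 10^(−6.46) = 3.5 × 10^-7 M, and Q = [Fe²⁺]·P(H₂) / [H⁺]^2 = 1.94 × 10^10.
E = E° − (0.0592/2) log Q = 0.44 − (0.0592/2)(10.287) = 0.136 V.

0.14 V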